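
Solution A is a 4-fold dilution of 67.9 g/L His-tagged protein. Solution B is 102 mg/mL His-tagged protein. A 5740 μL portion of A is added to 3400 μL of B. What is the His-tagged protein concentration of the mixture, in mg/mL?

C_A = 67.9 g/L / 4 = 17.0 g/L.
C_B = 102 mg/mL = 102 g/L.
C_mix = (C_A·V_A + C_B·V_B)/(V_A + V_B) = (17.0×5740 + 102×3400) / 9140 = 48.6 g/L = 48.6 mg/mL.

48.6 mg/mL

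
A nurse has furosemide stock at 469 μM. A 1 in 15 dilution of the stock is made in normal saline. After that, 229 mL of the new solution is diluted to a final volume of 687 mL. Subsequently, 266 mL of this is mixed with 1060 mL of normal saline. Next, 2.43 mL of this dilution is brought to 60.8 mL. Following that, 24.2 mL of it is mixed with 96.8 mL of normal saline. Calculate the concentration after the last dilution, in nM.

16.7 nM

Overall dilution factor = 15 × 3 × 4.985 × 25.02 × 5 = 2.81 × 10⁴.
469 μM / 2.81 × 10⁴ = 0.0167 μM = 16.7 nM.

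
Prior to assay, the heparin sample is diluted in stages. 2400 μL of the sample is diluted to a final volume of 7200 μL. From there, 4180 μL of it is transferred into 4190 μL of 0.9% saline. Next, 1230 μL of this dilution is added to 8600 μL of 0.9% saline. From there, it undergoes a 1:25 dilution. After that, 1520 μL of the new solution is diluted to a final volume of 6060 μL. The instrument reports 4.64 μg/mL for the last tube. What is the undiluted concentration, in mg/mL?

Overall dilution factor = 3 × 2.002 × 7.992 × 25 × 3.987 = 4785.
Original = 4.64 μg/mL × 4785 = 2.22 × 10⁴ μg/mL = 22.2 mg/mL.

22.2 mg/mL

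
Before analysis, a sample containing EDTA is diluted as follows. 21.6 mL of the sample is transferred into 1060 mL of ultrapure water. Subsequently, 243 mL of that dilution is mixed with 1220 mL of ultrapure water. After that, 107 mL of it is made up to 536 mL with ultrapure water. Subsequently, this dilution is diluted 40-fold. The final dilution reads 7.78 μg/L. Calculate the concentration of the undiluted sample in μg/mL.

470 μg/mL

Overall dilution factor = 50.07 × 6.021 × 5.009 × 40 = 6.04 × 10⁴.
Original = 7.78 μg/L × 6.04 × 10⁴ = 4.70 × 10⁵ μg/L = 470 μg/mL.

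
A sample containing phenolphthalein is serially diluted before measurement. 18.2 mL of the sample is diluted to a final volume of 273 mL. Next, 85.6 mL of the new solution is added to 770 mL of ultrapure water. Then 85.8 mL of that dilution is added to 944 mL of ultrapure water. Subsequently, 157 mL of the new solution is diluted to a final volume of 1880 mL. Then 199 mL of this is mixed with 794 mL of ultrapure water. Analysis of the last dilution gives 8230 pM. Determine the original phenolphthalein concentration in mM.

Overall dilution factor = 15 × 9.995 × 12.00 × 11.97 × 4.990 = 1.08 × 10⁵.
Original = 8230 pM × 1.08 × 10⁵ = 8.85 × 10⁸ pM = 0.885 mM.

0.885 mM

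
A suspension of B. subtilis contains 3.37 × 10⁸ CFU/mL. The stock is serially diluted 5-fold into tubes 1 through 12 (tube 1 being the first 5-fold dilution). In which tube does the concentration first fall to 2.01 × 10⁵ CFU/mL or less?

tube 5

Tube n has concentration 3.37 × 10⁸ CFU/mL / 5ⁿ.
Need 5ⁿ ≥ 3.37 × 10⁸ CFU/mL / 2.01 × 10⁵ CFU/mL = 1677, so n ≥ 4.61.
First such tube: n = 5.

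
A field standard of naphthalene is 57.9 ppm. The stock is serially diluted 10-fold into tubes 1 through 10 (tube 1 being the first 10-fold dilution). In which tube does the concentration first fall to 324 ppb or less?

tube 3

Tube n has concentration 57.9 ppm / 10ⁿ.
Need 10ⁿ ≥ 57.9 ppm / 324 ppb = 179, so n ≥ 2.25.
First such tube: n = 3.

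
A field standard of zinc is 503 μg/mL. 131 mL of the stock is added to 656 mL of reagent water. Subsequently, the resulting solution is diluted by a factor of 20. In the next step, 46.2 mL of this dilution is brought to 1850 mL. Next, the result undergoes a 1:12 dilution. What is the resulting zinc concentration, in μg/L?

Overall dilution factor = 6.008 × 20 × 40.04 × 12 = 5.77 × 10⁴.
503 μg/mL / 5.77 × 10⁴ = 8.71 × 10⁻³ μg/mL = 8.71 μg/L.

8.71 μg/L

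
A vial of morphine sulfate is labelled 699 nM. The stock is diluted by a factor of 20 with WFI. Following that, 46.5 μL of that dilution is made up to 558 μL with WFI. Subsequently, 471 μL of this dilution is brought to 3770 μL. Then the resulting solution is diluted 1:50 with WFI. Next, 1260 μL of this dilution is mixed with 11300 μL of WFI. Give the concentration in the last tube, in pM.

0.730 pM

Overall dilution factor = 20 × 12 × 8.004 × 50 × 9.968 = 9.57 × 10⁵.
699 nM / 9.57 × 10⁵ = 7.30 × 10⁻⁴ nM = 0.730 pM.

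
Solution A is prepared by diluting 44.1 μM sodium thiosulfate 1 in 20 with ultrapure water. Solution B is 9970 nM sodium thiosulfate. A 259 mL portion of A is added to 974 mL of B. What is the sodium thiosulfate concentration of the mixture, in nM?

8340 nM

C_A = 44.1 μM / 20 = 2.21 μM.
C_B = 9970 nM = 9.97 μM.
C_mix = (C_A·V_A + C_B·V_B)/(V_A + V_B) = (2.21×259 + 9.97×974) / 1233 = 8.34 μM = 8340 nM.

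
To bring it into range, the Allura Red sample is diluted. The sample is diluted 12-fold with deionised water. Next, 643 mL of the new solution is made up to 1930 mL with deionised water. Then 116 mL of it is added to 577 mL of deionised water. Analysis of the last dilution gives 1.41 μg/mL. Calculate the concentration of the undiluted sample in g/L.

Overall dilution factor = 12 × 3.002 × 5.974 = 215.
Original = 1.41 μg/mL × 215 = 303 μg/mL = 0.303 g/L.

0.303 g/L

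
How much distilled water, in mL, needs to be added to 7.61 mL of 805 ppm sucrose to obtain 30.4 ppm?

V₂ = C₁V₁/C₂ = 805 × 7.61 / 30.4 = 202 mL.
Diluent to add = V₂ − V₁ = 202 − 7.61 = 194 mL.

194 mL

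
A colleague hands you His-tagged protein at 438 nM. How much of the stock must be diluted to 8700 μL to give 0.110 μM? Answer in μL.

0.110 μM = 110 nM.
V₁ = C₂V₂/C₁ = 110 × 8700 / 438 = 2185 μL.

2180 μL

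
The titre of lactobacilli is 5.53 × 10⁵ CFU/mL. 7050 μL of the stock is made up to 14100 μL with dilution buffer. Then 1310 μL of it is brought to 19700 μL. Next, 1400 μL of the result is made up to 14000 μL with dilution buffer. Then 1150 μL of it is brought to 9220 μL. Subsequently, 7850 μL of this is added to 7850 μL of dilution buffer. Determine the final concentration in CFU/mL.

Overall dilution factor = 2 × 15.04 × 10 × 8.017 × 2 = 4823.
5.53 × 10⁵ CFU/mL / 4823 = 115 CFU/mL.

115 CFU/mL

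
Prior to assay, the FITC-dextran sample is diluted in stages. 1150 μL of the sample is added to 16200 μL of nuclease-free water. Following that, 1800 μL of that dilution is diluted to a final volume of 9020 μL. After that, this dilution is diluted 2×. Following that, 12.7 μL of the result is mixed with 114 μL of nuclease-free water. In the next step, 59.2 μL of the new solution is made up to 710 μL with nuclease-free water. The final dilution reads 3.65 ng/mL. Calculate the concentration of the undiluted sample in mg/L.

Overall dilution factor = 15.09 × 5.011 × 2 × 9.976 × 11.99 = 1.81 × 10⁴.
Original = 3.65 ng/mL × 1.81 × 10⁴ = 6.60 × 10⁴ ng/mL = 66.0 mg/L.

66.0 mg/L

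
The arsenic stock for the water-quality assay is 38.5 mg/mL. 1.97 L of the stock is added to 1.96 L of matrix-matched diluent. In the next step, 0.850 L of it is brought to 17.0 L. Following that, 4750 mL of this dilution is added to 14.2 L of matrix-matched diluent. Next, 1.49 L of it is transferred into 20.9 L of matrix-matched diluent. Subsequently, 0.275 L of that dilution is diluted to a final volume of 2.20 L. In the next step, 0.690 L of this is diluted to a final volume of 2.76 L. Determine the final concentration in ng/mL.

503 ng/mL

Overall dilution factor = 1.995 × 20 × 3.989 × 15.03 × 8 × 4 = 7.65 × 10⁴.
38.5 mg/mL / 7.65 × 10⁴ = 5.03 × 10⁻⁴ mg/mL = 503 ng/mL.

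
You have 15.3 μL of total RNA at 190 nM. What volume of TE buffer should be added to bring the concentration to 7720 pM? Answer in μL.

7720 pM = 7.72 nM.
V₂ = C₁V₁/C₂ = 190 × 15.3 / 7.72 = 377 μL.
Diluent to add = V₂ − V₁ = 377 − 15.3 = 361 μL.

361 μL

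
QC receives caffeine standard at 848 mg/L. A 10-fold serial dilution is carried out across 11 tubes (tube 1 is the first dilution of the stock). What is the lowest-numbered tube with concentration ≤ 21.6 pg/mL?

tube 8

Tube n has concentration 848 mg/L / 10ⁿ.
Need 10ⁿ ≥ 848 mg/L / 21.6 pg/mL = 3.93 × 10⁷, so n ≥ 7.59.
First such tube: n = 8.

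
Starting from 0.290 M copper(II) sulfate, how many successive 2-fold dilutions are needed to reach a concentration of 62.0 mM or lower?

3

Need 2ⁿ ≥ 4.68, so n ≥ log(4.68)/log(2) = 2.23.
Minimum whole steps: n = 3.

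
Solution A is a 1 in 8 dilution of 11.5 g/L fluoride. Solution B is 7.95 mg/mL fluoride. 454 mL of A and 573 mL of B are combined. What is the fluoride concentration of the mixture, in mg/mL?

5.07 mg/mL

C_A = 11.5 g/L / 8 = 1.44 g/L.
C_B = 7.95 mg/mL = 7.95 g/L.
C_mix = (C_A·V_A + C_B·V_B)/(V_A + V_B) = (1.44×454 + 7.95×573) / 1027 = 5.07 g/L = 5.07 mg/mL.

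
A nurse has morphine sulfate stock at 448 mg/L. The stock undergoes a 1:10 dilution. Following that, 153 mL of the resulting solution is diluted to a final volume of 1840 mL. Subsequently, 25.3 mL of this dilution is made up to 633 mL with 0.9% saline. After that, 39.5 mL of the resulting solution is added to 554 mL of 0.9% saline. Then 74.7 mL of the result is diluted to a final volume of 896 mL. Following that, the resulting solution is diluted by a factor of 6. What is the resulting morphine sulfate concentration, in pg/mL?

Overall dilution factor = 10 × 12.03 × 25.02 × 15.03 × 11.99 × 6 = 3.25 × 10⁶.
448 mg/L / 3.25 × 10⁶ = 1.38 × 10⁻⁴ mg/L = 138 pg/mL.

138 pg/mL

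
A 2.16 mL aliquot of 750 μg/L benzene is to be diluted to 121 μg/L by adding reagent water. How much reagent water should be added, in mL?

V₂ = C₁V₁/C₂ = 750 × 2.16 / 121 = 13.4 mL.
Diluent to add = V₂ − V₁ = 13.4 − 2.16 = 11.2 mL.

11.2 mL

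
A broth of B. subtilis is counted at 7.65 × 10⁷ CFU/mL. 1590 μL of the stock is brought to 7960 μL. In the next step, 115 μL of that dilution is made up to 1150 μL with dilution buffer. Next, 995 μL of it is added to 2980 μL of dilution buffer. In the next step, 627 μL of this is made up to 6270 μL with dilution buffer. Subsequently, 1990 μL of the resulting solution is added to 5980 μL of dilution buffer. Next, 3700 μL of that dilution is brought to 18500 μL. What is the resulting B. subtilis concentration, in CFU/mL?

Overall dilution factor = 5.006 × 10 × 3.995 × 10 × 4.005 × 5 = 4.01 × 10⁴.
7.65 × 10⁷ CFU/mL / 4.01 × 10⁴ = 1910 CFU/mL.

1910 CFU/mL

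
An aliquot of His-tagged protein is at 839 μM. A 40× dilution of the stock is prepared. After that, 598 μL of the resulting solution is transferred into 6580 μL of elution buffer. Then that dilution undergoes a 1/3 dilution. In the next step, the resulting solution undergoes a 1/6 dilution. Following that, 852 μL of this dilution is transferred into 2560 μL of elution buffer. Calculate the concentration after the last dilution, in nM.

Overall dilution factor = 40 × 12.00 × 3 × 6 × 4.005 = 3.46 × 10⁴.
839 μM / 3.46 × 10⁴ = 0.0242 μM = 24.2 nM.

24.2 nM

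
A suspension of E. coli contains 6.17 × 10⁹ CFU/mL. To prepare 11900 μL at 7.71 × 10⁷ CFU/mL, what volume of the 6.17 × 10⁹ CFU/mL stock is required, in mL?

0.149 mL

V₁ = C₂V₂/C₁ = 7.71 × 10⁷ × 11900 / 6.17 × 10⁹ = 149 μL = 0.149 mL.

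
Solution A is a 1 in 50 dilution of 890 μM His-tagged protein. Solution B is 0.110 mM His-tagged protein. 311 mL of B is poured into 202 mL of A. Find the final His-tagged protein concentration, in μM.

C_A = 890 μM / 50 = 17.8 μM.
C_B = 0.110 mM = 110 μM.
C_mix = (C_A·V_A + C_B·V_B)/(V_A + V_B) = (17.8×202 + 110×311) / 513.0 = 73.7 μM.

73.7 μM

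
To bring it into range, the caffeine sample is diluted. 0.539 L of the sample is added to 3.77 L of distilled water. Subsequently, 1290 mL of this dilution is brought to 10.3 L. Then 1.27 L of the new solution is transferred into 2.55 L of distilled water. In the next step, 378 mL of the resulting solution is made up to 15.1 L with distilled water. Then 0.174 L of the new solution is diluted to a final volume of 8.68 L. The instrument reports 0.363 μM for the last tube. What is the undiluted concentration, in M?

0.139 M

Overall dilution factor = 7.994 × 7.984 × 3.008 × 39.95 × 49.89 = 3.83 × 10⁵.
Original = 0.363 μM × 3.83 × 10⁵ = 1.39 × 10⁵ μM = 0.139 M.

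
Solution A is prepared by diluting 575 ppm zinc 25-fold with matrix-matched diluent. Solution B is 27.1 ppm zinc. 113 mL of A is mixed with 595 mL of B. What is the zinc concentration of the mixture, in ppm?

26.4 ppm

C_A = 575 ppm / 25 = 23.0 ppm.
C_mix = (C_A·V_A + C_B·V_B)/(V_A + V_B) = (23.0×113 + 27.1×595) / 708.0 = 26.4 ppm.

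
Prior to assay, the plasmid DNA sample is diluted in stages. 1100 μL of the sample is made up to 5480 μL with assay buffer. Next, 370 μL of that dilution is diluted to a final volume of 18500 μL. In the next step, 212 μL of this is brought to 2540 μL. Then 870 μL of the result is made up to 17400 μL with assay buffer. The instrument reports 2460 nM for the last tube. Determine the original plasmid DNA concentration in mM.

Overall dilution factor = 4.982 × 50 × 11.98 × 20 = 5.97 × 10⁴.
Original = 2460 nM × 5.97 × 10⁴ = 1.47 × 10⁸ nM = 147 mM.

147 mM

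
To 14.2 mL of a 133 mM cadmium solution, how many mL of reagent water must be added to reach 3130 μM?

3130 μM = 3.13 mM.
V₂ = C₁V₁/C₂ = 133 × 14.2 / 3.13 = 603 mL.
Diluent to add = V₂ − V₁ = 603 − 14.2 = 589 mL.

589 mL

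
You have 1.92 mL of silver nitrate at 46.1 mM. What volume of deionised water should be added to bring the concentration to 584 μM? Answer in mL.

584 μM = 0.584 mM.
V₂ = C₁V₁/C₂ = 46.1 × 1.92 / 0.584 = 152 mL.
Diluent to add = V₂ − V₁ = 152 − 1.92 = 150 mL.

150 mL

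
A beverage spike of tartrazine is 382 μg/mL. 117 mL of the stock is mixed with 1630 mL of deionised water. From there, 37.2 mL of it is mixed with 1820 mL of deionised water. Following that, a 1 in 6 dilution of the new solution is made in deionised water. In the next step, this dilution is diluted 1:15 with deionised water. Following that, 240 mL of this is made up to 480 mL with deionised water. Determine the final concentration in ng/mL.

Overall dilution factor = 14.93 × 49.92 × 6 × 15 × 2 = 1.34 × 10⁵.
382 μg/mL / 1.34 × 10⁵ = 2.85 × 10⁻³ μg/mL = 2.85 ng/mL.

2.85 ng/mL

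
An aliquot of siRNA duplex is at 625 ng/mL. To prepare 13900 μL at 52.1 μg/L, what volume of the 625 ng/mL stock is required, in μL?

1160 μL

52.1 μg/L = 52.1 ng/mL.
V₁ = C₂V₂/C₁ = 52.1 × 13900 / 625 = 1159 μL.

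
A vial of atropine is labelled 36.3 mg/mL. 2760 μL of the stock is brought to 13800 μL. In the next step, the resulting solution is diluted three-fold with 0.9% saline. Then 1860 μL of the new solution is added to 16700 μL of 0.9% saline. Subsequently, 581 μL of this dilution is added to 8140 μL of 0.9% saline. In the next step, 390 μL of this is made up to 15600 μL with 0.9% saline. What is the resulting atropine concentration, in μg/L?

404 μg/L

Overall dilution factor = 5 × 3 × 9.978 × 15.01 × 40 = 8.99 × 10⁴.
36.3 mg/mL / 8.99 × 10⁴ = 4.04 × 10⁻⁴ mg/mL = 404 μg/L.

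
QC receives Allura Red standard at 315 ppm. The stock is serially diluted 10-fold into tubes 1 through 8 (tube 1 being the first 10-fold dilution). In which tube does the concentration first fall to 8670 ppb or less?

Tube n has concentration 315 ppm / 10ⁿ.
Need 10ⁿ ≥ 315 ppm / 8670 ppb = 36.3, so n ≥ 1.56.
First such tube: n = 2.

tube 2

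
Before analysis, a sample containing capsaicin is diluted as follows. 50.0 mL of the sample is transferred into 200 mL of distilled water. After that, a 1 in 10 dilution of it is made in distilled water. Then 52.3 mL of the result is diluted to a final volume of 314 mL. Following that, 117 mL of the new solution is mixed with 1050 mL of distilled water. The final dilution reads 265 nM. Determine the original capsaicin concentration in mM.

Overall dilution factor = 5 × 10 × 6.004 × 9.974 = 2994.
Original = 265 nM × 2994 = 7.93 × 10⁵ nM = 0.793 mM.

0.793 mM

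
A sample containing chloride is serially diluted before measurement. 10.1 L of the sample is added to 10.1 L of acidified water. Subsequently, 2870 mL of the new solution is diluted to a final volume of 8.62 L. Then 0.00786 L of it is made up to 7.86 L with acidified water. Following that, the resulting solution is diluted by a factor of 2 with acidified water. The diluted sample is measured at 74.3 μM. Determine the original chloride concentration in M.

Overall dilution factor = 2 × 3.003 × 1000 × 2 = 1.20 × 10⁴.
Original = 74.3 μM × 1.20 × 10⁴ = 8.93 × 10⁵ μM = 0.893 M.

0.893 M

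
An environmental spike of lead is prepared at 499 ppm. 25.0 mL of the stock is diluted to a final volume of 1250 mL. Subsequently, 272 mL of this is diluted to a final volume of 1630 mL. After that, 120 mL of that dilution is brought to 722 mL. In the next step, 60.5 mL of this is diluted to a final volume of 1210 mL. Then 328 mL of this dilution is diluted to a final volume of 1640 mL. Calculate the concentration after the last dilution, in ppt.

Overall dilution factor = 50 × 5.993 × 6.017 × 20 × 5 = 1.80 × 10⁵.
499 ppm / 1.80 × 10⁵ = 2.77 × 10⁻³ ppm = 2770 ppt.

2770 ppt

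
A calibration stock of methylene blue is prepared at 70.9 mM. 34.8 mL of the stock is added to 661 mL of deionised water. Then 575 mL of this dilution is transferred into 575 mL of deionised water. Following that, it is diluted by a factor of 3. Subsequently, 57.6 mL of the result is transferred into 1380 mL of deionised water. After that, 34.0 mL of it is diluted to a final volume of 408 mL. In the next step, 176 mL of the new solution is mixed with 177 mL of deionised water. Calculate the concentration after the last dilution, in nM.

Overall dilution factor = 19.99 × 2 × 3 × 24.96 × 12 × 2.006 = 7.21 × 10⁴.
70.9 mM / 7.21 × 10⁴ = 9.84 × 10⁻⁴ mM = 984 nM.

984 nM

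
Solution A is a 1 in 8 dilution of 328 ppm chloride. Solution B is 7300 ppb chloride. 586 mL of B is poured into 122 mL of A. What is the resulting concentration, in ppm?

C_A = 328 ppm / 8 = 41.0 ppm.
C_B = 7300 ppb = 7.30 ppm.
C_mix = (C_A·V_A + C_B·V_B)/(V_A + V_B) = (41.0×122 + 7.30×586) / 708.0 = 13.1 ppm.

13.1 ppm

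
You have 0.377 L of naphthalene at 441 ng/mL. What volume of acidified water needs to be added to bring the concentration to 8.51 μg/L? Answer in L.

19.2 L

8.51 μg/L = 8.51 ng/mL.
V₂ = C₁V₁/C₂ = 441 × 0.377 / 8.51 = 19.5 L.
Diluent to add = V₂ − V₁ = 19.5 − 0.377 = 19.2 L.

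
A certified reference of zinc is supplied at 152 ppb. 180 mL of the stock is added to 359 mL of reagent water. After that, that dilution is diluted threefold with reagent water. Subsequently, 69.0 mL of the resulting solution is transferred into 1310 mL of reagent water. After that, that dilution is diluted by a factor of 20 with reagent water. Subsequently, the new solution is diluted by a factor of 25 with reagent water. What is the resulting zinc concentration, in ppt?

Overall dilution factor = 2.994 × 3 × 19.99 × 20 × 25 = 8.98 × 10⁴.
152 ppb / 8.98 × 10⁴ = 1.69 × 10⁻³ ppb = 1.69 ppt.

1.69 ppt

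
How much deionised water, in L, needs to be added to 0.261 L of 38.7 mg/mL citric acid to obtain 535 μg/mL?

18.6 L

535 μg/mL = 0.535 mg/mL.
V₂ = C₁V₁/C₂ = 38.7 × 0.261 / 0.535 = 18.9 L.
Diluent to add = V₂ − V₁ = 18.9 − 0.261 = 18.6 L.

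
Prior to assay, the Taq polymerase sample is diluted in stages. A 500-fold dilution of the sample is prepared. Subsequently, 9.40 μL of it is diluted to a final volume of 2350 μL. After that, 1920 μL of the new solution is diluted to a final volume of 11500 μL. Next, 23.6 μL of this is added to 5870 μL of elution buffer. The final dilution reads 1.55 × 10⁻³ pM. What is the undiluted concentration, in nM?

290 nM

Overall dilution factor = 500 × 250 × 5.990 × 249.7 = 1.87 × 10⁸.
Original = 1.55 × 10⁻³ pM × 1.87 × 10⁸ = 2.90 × 10⁵ pM = 290 nM.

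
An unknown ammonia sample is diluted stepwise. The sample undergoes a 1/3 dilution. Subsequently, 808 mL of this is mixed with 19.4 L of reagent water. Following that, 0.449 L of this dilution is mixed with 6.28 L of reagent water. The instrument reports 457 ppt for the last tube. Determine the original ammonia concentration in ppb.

514 ppb

Overall dilution factor = 3 × 25.01 × 14.99 = 1124.
Original = 457 ppt × 1124 = 5.14 × 10⁵ ppt = 514 ppb.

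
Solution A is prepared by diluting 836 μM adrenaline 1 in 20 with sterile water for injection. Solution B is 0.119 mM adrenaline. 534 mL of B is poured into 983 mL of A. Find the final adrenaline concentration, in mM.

C_A = 836 μM / 20 = 41.8 μM.
C_B = 0.119 mM = 119 μM.
C_mix = (C_A·V_A + C_B·V_B)/(V_A + V_B) = (41.8×983 + 119×534) / 1517 = 69.0 μM = 0.0690 mM.

0.0690 mM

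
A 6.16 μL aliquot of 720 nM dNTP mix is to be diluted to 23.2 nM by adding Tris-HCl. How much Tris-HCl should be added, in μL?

V₂ = C₁V₁/C₂ = 720 × 6.16 / 23.2 = 191 μL.
Diluent to add = V₂ − V₁ = 191 − 6.16 = 185 μL.

185 μL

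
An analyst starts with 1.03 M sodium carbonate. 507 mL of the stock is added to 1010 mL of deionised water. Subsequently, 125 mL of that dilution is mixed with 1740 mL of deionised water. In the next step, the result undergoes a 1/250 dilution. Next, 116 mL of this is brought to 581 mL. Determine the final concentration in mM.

0.0184 mM

Overall dilution factor = 2.992 × 14.92 × 250 × 5.009 = 5.59 × 10⁴.
1.03 M / 5.59 × 10⁴ = 1.84 × 10⁻⁵ M = 0.0184 mM.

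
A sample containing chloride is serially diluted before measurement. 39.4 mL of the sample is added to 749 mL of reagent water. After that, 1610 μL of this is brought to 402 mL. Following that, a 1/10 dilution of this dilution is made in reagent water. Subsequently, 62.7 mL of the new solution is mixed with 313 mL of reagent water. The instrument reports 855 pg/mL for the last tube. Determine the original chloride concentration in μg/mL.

256 μg/mL

Overall dilution factor = 20.01 × 249.7 × 10 × 5.992 = 2.99 × 10⁵.
Original = 855 pg/mL × 2.99 × 10⁵ = 2.56 × 10⁸ pg/mL = 256 μg/mL.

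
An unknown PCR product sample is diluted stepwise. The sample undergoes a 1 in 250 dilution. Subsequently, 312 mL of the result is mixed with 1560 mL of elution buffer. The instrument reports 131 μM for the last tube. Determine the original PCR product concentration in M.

Overall dilution factor = 250 × 6 = 1500.
Original = 131 μM × 1500 = 1.97 × 10⁵ μM = 0.196 M.

0.196 M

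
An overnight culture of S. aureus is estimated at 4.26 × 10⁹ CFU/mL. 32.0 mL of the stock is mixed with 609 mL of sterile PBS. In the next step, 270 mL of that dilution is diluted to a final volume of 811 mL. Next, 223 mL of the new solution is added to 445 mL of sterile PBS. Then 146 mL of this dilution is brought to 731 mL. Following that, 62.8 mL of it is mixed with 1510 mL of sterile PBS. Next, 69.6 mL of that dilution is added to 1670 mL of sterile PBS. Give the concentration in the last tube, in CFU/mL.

7540 CFU/mL

Overall dilution factor = 20.03 × 3.004 × 2.996 × 5.007 × 25.04 × 24.99 = 5.65 × 10⁵.
4.26 × 10⁹ CFU/mL / 5.65 × 10⁵ = 7540 CFU/mL.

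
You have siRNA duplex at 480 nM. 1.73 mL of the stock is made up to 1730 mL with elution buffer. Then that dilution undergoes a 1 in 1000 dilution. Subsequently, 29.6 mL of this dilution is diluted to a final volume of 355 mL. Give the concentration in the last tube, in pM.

0.0400 pM

Overall dilution factor = 1000 × 1000 × 11.99 = 1.20 × 10⁷.
480 nM / 1.20 × 10⁷ = 4.00 × 10⁻⁵ nM = 0.0400 pM.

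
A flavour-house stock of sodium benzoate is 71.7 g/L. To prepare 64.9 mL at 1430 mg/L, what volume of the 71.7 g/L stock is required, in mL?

1430 mg/L = 1.43 g/L.
V₁ = C₂V₂/C₁ = 1.43 × 64.9 / 71.7 = 1.29 mL.

1.29 mL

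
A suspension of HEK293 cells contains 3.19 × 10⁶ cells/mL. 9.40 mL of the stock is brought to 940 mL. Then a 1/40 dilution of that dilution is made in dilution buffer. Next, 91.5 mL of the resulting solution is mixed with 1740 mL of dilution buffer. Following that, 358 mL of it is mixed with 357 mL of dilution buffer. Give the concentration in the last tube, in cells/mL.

19.9 cells/mL

Overall dilution factor = 100 × 40 × 20.02 × 1.997 = 1.60 × 10⁵.
3.19 × 10⁶ cells/mL / 1.60 × 10⁵ = 19.9 cells/mL.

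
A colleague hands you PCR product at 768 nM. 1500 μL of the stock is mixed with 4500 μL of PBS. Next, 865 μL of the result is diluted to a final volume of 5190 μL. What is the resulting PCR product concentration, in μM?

0.0320 μM

Overall dilution factor = 4 × 6 = 24.0.
768 nM / 24.0 = 32.0 nM = 0.0320 μM.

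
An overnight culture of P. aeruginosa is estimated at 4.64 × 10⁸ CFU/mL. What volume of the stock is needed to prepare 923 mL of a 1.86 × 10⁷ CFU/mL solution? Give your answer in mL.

37.0 mL

V₁ = C₂V₂/C₁ = 1.86 × 10⁷ × 923 / 4.64 × 10⁸ = 37.0 mL.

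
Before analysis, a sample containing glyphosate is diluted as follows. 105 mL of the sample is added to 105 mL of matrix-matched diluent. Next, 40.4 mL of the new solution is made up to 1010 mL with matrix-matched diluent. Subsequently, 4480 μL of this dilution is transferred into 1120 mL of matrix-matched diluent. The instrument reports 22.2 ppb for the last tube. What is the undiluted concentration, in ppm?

279 ppm

Overall dilution factor = 2 × 25 × 251 = 1.26 × 10⁴.
Original = 22.2 ppb × 1.26 × 10⁴ = 2.79 × 10⁵ ppb = 279 ppm.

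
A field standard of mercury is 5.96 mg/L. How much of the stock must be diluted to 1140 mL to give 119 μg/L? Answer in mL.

22.8 mL

119 μg/L = 0.119 mg/L.
V₁ = C₂V₂/C₁ = 0.119 × 1140 / 5.96 = 22.8 mL.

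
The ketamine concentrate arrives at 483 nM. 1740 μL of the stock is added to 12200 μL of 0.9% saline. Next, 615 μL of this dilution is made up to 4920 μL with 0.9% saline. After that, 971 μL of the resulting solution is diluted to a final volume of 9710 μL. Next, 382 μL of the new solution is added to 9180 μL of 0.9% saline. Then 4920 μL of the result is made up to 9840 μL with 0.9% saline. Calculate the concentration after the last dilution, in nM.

Overall dilution factor = 8.011 × 8 × 10 × 25.03 × 2 = 3.21 × 10⁴.
483 nM / 3.21 × 10⁴ = 0.0151 nM.

0.0151 nM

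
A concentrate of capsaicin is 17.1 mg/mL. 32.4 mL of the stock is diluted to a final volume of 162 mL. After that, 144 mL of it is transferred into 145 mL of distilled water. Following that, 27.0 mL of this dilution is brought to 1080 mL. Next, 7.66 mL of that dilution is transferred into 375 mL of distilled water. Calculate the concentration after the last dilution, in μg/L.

Overall dilution factor = 5 × 2.007 × 40 × 49.96 = 2.01 × 10⁴.
17.1 mg/mL / 2.01 × 10⁴ = 8.53 × 10⁻⁴ mg/mL = 853 μg/L.

853 μg/L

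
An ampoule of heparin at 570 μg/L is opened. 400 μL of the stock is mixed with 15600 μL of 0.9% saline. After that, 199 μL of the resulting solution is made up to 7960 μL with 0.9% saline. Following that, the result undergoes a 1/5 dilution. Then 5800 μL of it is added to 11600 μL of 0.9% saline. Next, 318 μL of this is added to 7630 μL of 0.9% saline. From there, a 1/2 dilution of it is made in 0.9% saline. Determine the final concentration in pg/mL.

0.475 pg/mL

Overall dilution factor = 40 × 40 × 5 × 3 × 24.99 × 2 = 1.20 × 10⁶.
570 μg/L / 1.20 × 10⁶ = 4.75 × 10⁻⁴ μg/L = 0.475 pg/mL.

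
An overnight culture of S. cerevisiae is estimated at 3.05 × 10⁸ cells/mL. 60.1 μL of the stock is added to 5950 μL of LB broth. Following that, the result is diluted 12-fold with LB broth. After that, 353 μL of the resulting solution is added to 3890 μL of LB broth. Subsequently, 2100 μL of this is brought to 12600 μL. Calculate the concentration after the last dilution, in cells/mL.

Overall dilution factor = 100.0 × 12 × 12.02 × 6 = 8.65 × 10⁴.
3.05 × 10⁸ cells/mL / 8.65 × 10⁴ = 3520 cells/mL.

3520 cells/mL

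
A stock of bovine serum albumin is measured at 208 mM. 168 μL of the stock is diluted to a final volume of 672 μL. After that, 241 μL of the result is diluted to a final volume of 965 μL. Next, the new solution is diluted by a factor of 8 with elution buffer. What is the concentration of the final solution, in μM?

Overall dilution factor = 4 × 4.004 × 8 = 128.
208 mM / 128 = 1.62 mM = 1620 μM.

1620 μM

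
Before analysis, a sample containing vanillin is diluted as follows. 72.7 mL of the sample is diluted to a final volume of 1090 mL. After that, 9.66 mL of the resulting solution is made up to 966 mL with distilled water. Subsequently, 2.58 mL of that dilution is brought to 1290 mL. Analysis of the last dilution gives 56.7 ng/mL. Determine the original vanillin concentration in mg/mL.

Overall dilution factor = 14.99 × 100 × 500 = 7.50 × 10⁵.
Original = 56.7 ng/mL × 7.50 × 10⁵ = 4.25 × 10⁷ ng/mL = 42.5 mg/mL.

42.5 mg/mL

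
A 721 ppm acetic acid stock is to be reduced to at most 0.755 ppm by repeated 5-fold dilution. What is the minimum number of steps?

Need 5ⁿ ≥ 955, so n ≥ log(955)/log(5) = 4.26.
Minimum whole steps: n = 5.

5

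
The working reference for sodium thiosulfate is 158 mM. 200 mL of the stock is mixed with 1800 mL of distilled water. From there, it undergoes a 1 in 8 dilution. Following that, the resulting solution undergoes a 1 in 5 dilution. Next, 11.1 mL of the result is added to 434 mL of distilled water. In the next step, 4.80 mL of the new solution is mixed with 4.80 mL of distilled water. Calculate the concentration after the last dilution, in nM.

4930 nM

Overall dilution factor = 10 × 8 × 5 × 40.10 × 2 = 3.21 × 10⁴.
158 mM / 3.21 × 10⁴ = 4.93 × 10⁻³ mM = 4930 nM.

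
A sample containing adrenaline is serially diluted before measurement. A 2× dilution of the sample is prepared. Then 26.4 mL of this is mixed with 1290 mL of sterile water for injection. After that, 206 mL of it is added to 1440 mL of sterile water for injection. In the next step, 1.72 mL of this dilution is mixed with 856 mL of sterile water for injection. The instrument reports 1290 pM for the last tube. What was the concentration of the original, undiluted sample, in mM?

0.513 mM

Overall dilution factor = 2 × 49.86 × 7.990 × 498.7 = 3.97 × 10⁵.
Original = 1290 pM × 3.97 × 10⁵ = 5.13 × 10⁸ pM = 0.513 mM.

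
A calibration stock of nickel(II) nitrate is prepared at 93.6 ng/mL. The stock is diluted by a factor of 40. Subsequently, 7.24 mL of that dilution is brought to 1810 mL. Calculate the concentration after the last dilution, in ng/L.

Overall dilution factor = 40 × 250 = 1.00 × 10⁴.
93.6 ng/mL / 1.00 × 10⁴ = 9.36 × 10⁻³ ng/mL = 9.36 ng/L.

9.36 ng/L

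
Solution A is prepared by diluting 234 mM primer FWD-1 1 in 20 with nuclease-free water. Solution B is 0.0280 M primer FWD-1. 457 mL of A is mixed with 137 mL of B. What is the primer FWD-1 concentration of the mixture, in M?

0.0155 M

C_A = 234 mM / 20 = 11.7 mM.
C_B = 0.0280 M = 28.0 mM.
C_mix = (C_A·V_A + C_B·V_B)/(V_A + V_B) = (11.7×457 + 28.0×137) / 594.0 = 15.5 mM = 0.0155 M.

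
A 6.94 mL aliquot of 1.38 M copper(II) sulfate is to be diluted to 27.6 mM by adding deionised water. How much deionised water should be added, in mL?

340 mL

27.6 mM = 0.0276 M.
V₂ = C₁V₁/C₂ = 1.38 × 6.94 / 0.0276 = 347 mL.
Diluent to add = V₂ − V₁ = 347 − 6.94 = 340 mL.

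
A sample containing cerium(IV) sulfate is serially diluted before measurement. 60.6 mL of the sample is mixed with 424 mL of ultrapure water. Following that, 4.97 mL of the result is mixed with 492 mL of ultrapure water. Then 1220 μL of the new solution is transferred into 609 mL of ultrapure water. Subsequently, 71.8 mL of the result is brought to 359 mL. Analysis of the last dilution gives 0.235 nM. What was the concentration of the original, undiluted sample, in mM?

Overall dilution factor = 7.997 × 99.99 × 500.2 × 5 = 2.00 × 10⁶.
Original = 0.235 nM × 2.00 × 10⁶ = 4.70 × 10⁵ nM = 0.470 mM.

0.470 mM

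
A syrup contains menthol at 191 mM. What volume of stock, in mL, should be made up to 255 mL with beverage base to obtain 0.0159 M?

21.2 mL

0.0159 M = 15.9 mM.
V₁ = C₂V₂/C₁ = 15.9 × 255 / 191 = 21.2 mL.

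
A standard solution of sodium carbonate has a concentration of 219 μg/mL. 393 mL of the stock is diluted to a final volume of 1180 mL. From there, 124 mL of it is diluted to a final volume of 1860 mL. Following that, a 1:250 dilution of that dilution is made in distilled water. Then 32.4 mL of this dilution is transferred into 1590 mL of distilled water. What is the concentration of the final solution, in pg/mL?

388 pg/mL

Overall dilution factor = 3.003 × 15 × 250 × 50.07 = 5.64 × 10⁵.
219 μg/mL / 5.64 × 10⁵ = 3.88 × 10⁻⁴ μg/mL = 388 pg/mL.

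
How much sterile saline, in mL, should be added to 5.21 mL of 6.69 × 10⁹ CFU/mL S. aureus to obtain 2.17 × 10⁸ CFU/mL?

155 mL

V₂ = C₁V₁/C₂ = 6.69 × 10⁹ × 5.21 / 2.17 × 10⁸ = 161 mL.
Diluent to add = V₂ − V₁ = 161 − 5.21 = 155 mL.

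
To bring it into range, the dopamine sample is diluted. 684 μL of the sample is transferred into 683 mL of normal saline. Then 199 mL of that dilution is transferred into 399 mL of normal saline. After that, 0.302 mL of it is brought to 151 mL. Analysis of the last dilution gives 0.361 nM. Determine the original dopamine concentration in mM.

Overall dilution factor = 999.5 × 3.005 × 500 = 1.50 × 10⁶.
Original = 0.361 nM × 1.50 × 10⁶ = 5.42 × 10⁵ nM = 0.542 mM.

0.542 mM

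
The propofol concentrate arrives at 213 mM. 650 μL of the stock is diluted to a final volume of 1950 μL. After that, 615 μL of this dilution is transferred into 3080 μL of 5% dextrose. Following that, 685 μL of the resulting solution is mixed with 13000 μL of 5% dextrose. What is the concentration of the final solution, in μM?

592 μM

Overall dilution factor = 3 × 6.008 × 19.98 = 360.
213 mM / 360 = 0.592 mM = 592 μM.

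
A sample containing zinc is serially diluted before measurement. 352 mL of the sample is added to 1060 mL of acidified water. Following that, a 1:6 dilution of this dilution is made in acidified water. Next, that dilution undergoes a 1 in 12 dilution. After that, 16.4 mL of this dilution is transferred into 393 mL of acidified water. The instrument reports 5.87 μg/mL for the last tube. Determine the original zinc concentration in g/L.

42.3 g/L

Overall dilution factor = 4.011 × 6 × 12 × 24.96 = 7210.
Original = 5.87 μg/mL × 7210 = 4.23 × 10⁴ μg/mL = 42.3 g/L.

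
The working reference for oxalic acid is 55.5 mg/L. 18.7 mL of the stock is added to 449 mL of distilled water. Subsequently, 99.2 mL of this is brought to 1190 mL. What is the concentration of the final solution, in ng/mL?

185 ng/mL

Overall dilution factor = 25.01 × 12.00 = 300.
55.5 mg/L / 300 = 0.185 mg/L = 185 ng/mL.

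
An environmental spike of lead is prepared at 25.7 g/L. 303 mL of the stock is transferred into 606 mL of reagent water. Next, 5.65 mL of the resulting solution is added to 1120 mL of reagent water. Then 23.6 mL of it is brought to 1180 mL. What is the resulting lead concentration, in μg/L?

860 μg/L

Overall dilution factor = 3 × 199.2 × 50 = 2.99 × 10⁴.
25.7 g/L / 2.99 × 10⁴ = 8.60 × 10⁻⁴ g/L = 860 μg/L.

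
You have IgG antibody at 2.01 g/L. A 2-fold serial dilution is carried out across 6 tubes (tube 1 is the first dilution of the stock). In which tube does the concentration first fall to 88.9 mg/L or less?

tube 5

Tube n has concentration 2.01 g/L / 2ⁿ.
Need 2ⁿ ≥ 2.01 g/L / 88.9 mg/L = 22.6, so n ≥ 4.50.
First such tube: n = 5.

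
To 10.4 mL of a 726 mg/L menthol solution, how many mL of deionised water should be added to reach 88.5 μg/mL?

74.9 mL

88.5 μg/mL = 88.5 mg/L.
V₂ = C₁V₁/C₂ = 726 × 10.4 / 88.5 = 85.3 mL.
Diluent to add = V₂ − V₁ = 85.3 − 10.4 = 74.9 mL.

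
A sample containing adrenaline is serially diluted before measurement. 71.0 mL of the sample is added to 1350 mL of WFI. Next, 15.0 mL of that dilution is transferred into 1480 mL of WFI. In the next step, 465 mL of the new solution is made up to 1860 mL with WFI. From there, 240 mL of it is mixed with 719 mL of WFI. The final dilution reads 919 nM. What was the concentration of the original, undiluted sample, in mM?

29.3 mM

Overall dilution factor = 20.01 × 99.67 × 4 × 3.996 = 3.19 × 10⁴.
Original = 919 nM × 3.19 × 10⁴ = 2.93 × 10⁷ nM = 29.3 mM.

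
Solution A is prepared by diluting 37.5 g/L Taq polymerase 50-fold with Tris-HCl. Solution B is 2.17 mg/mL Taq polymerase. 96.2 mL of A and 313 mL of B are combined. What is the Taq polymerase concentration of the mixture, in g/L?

C_A = 37.5 g/L / 50 = 0.750 g/L.
C_B = 2.17 mg/mL = 2.17 g/L.
C_mix = (C_A·V_A + C_B·V_B)/(V_A + V_B) = (0.750×96.2 + 2.17×313) / 409.2 = 1.84 g/L.

1.84 g/L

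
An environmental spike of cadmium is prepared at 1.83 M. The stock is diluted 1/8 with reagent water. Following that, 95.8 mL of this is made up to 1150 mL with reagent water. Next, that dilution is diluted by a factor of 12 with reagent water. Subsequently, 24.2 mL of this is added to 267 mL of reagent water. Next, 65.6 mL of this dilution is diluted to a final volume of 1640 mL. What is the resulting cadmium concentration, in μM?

Overall dilution factor = 8 × 12.00 × 12 × 12.03 × 25 = 3.47 × 10⁵.
1.83 M / 3.47 × 10⁵ = 5.28 × 10⁻⁶ M = 5.28 μM.

5.28 μM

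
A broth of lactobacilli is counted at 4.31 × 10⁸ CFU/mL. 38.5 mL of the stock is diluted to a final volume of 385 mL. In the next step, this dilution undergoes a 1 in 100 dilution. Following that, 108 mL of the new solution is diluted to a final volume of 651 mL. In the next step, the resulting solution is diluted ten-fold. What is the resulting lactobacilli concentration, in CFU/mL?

Overall dilution factor = 10 × 100 × 6.028 × 10 = 6.03 × 10⁴.
4.31 × 10⁸ CFU/mL / 6.03 × 10⁴ = 7150 CFU/mL.

7150 CFU/mL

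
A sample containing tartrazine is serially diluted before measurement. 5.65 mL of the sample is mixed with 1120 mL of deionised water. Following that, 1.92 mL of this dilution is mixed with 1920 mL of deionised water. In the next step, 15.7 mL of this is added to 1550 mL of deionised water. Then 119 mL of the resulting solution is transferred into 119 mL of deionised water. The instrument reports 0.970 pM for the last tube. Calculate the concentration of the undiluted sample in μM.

38.6 μM

Overall dilution factor = 199.2 × 1001 × 99.73 × 2 = 3.98 × 10⁷.
Original = 0.970 pM × 3.98 × 10⁷ = 3.86 × 10⁷ pM = 38.6 μM.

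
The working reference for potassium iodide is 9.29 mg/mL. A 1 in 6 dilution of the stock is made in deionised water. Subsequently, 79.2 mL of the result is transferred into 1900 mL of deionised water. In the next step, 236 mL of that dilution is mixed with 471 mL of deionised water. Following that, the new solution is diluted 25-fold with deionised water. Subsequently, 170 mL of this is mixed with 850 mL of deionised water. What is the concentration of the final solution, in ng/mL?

138 ng/mL

Overall dilution factor = 6 × 24.99 × 2.996 × 25 × 6 = 6.74 × 10⁴.
9.29 mg/mL / 6.74 × 10⁴ = 1.38 × 10⁻⁴ mg/mL = 138 ng/mL.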